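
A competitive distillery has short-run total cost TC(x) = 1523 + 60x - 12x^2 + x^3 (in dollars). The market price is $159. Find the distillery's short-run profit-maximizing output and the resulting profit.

AVC = 60 - 12x + x^2; min AVC = $24 at x = 6. Since P = $159 ≥ min AVC, the firm produces.
With MC = 60 - 24x + 3x^2, P = MC on the upward-sloping part at x* = 11.
TR = 159·11 = 1749. TC = 1523 + 539 = 2062. Profit = 1749 − 2062 = -$313.
Shutting down would mean losing the fixed cost of $1523, so operating at a loss of $313 is better by $1210.

Profit = -$313 at x = 11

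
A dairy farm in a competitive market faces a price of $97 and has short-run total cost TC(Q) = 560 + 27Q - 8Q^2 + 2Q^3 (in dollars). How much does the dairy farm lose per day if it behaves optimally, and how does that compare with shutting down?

AVC = 27 - 8Q + 2Q^2; min AVC = $19 at Q = 2. Since P = $97 ≥ min AVC, the firm produces.
MC = 27 - 16Q + 6Q^2. Setting P = MC and taking the root on the rising branch gives Q* = 5.
TR = 97·5 = 485. TC = 560 + 185 = 745. Profit = 485 − 745 = -$260.
By producing, the firm covers all variable cost plus $300 of fixed cost; shutting down would lose the full $560.

Profit = -$260 at Q = 5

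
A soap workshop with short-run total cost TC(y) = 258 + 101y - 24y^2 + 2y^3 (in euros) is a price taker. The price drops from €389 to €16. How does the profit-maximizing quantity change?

Output falls from 12 to 0 (the firm shuts down)

AVC = 101 - 24y + 2y^2, minimized at y = 6 where min AVC = €29. MC = 101 - 48y + 6y^2.
With P = €389 above the shutdown price, P = MC gives y = 12.
At P = €16 < min AVC = €29, price no longer covers variable cost at any output, so the firm shuts down: y = 0.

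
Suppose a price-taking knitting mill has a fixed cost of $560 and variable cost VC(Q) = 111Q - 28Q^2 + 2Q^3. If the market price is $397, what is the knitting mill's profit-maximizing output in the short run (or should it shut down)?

Produce at Q = 13

Variable cost is VC = 111Q - 28Q^2 + 2Q^3, so AVC = VC/Q = 111 - 28Q + 2Q^2 and MC = dTC/dQ = 111 - 56Q + 6Q^2.
The AVC parabola has its vertex at Q = 28/4 = 7, where AVC = 111 - 28·7 + 2·7^2 = $13.
P = $397 exceeds min AVC = $13, so the firm stays open.
P = MC gives -286 - 56Q + 6Q^2 = 0, with roots -11/3 and 13. Take the larger (rising MC): Q* = 13.
Check: AVC at Q = 13 is $85 ≤ P, so revenue covers variable cost.
Profit = P·Q − TC = 397·13 − 1665 = $3496.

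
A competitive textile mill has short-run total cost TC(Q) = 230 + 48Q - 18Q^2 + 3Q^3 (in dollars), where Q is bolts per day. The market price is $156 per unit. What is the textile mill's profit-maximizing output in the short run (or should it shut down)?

Produce at Q = 6

From TC, MC = TC'(Q) = 48 - 36Q + 9Q^2 and AVC = VC/Q = 48 - 18Q + 3Q^2.
The AVC parabola has its vertex at Q = 18/6 = 3, where AVC = 48 - 18·3 + 3·3^2 = $21.
Since P = $156 ≥ min AVC = $21, price covers variable cost and the firm should produce.
Set P = MC: 156 = 48 - 36Q + 9Q^2 → -108 - 36Q + 9Q^2 = 0. The roots are Q = -2 and Q = 6; the profit-maximizing output is on the rising part of MC, so Q* = 6.
Check: AVC at Q = 6 is $48 ≤ P, so revenue covers variable cost.
Profit = P·Q − TC = 156·6 − 518 = $418.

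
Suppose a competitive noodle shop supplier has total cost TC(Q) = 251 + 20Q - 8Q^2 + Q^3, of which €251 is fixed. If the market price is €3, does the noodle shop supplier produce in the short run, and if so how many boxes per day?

From TC, MC = TC'(Q) = 20 - 16Q + 3Q^2 and AVC = VC/Q = 20 - 8Q + Q^2.
AVC is minimized where dAVC/dQ = -8 + 2Q = 0, at Q = 4; min AVC = 20 - 8·4 + 4^2 = €4.
Since P = €3 < min AVC = €4, price fails to cover variable cost at any output.
The firm minimizes its loss by shutting down and losing only its fixed cost of €251.

Shut down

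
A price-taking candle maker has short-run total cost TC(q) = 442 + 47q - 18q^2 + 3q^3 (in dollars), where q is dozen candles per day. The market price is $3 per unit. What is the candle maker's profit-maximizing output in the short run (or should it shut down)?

Strip out fixed cost: VC = 47q - 18q^2 + 3q^3. Then AVC = 47 - 18q + 3q^2 and MC = 47 - 36q + 9q^2.
The AVC parabola has its vertex at q = 18/6 = 3, where AVC = 47 - 18·3 + 3·3^2 = $20.
Since P = $3 < min AVC = $20, price fails to cover variable cost at any output.
Best response: produce nothing and absorb the $442 fixed cost.

Shut down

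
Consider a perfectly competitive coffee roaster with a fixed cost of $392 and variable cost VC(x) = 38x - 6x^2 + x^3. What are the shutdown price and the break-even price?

Shutdown price = $29; break-even price = $101

Shutdown price = min AVC. AVC = 38 - 6x + x^2, with vertex at x = 3 and minimum $29.
ATC = 392/x + 38 - 6x + x^2. Setting dATC/dx = −392/x^2 − 6 + 2x = 0 gives x = 7 (since 2·7^3 − 6·7^2 = 392).
min ATC = 392/7 + 38 − 6·7 + 7^2 = $101. That is the break-even price.
Between these two prices the firm operates at a loss; above $101 it earns a profit.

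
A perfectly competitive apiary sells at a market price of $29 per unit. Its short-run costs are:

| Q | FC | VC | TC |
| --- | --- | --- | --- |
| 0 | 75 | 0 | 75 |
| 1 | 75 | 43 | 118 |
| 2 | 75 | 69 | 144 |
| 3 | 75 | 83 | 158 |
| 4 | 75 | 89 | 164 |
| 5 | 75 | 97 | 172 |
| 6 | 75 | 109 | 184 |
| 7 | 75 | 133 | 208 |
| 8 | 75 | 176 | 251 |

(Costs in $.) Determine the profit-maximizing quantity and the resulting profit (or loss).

Tabulate TR − TC: Q=0: -75; Q=1: -89; Q=2: -86; Q=3: -71; Q=4: -48; Q=5: -27; Q=6: -10; Q=7: -5; Q=8: -19.
Profit is maximized at Q = 7. AVC there is 133/7 = $19 ≤ P, so producing beats shutting down (which would give -$75).

Q = 7; profit = -$5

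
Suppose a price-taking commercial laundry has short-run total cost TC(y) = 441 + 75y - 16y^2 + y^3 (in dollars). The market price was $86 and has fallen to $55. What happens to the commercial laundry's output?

AVC = 75 - 16y + y^2, minimized at y = 8 where min AVC = $11. MC = 75 - 32y + 3y^2.
With P = $86 above the shutdown price, P = MC gives y = 11.
At P = $55 ≥ min AVC, set P = MC: y = 10. The firm stays open but cuts output.

Output falls from 11 to 10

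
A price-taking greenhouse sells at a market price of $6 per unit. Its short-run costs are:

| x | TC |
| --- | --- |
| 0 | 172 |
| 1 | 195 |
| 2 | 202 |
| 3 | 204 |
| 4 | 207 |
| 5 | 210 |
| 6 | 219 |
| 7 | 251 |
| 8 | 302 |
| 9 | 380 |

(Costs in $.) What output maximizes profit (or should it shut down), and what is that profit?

Compute π = P·x − TC at each output: x=0: -172; x=1: -189; x=2: -190; x=3: -186; x=4: -183; x=5: -180; x=6: -183; x=7: -209; x=8: -254; x=9: -326.
Profit is highest at x = 0. Equivalently, the lowest AVC in the table is 38/5 ≈ $7.60 at x = 5, and P = $6 falls below it — price never covers variable cost, so the firm shuts down and loses only its fixed cost.

x = 0 (shut down); profit = -$172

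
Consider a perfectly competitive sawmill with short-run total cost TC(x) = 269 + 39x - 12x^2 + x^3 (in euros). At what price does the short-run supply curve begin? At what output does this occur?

Short-run supply begins at min AVC. From VC = 39x - 12x^2 + x^3, AVC = 39 - 12x + x^2.
dAVC/dx = -12 + 2x = 0 gives x = 6. min AVC = 39 - 12·6 + 6^2 = 3.
So the shutdown price is €3.

€3 per unit, at x = 6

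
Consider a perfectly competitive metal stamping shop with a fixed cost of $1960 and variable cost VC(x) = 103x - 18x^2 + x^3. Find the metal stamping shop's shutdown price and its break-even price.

Shutdown price = min AVC. AVC = 103 - 18x + x^2, with vertex at x = 9 and minimum $22.
ATC = 1960/x + 103 - 18x + x^2. Setting dATC/dx = −1960/x^2 − 18 + 2x = 0 gives x = 14 (since 2·14^3 − 18·14^2 = 1960).
min ATC = 1960/14 + 103 − 18·14 + 14^2 = $187. That is the break-even price.
For $22 ≤ P < $187 the firm produces at a loss; below $22 it shuts down.

Shutdown price = $22; break-even price = $187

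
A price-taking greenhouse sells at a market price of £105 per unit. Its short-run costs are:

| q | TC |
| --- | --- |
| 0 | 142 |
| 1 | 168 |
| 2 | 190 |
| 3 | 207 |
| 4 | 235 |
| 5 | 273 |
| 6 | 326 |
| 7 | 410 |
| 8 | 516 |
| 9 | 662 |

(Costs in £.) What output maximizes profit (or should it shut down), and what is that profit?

q = 7; profit = £325

Profit at each row (π = 105q − TC): q=0: -142; q=1: -63; q=2: 20; q=3: 108; q=4: 185; q=5: 252; q=6: 304; q=7: 325; q=8: 324; q=9: 283.
Profit is maximized at q = 7. AVC there is 268/7 = £38.29 ≤ P, so producing beats shutting down (which would give -£142).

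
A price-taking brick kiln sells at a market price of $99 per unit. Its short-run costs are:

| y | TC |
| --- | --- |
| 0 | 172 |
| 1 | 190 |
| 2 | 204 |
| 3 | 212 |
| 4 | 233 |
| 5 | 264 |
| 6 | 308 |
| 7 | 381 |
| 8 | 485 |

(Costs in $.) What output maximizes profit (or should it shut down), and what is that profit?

y = 7; profit = $312

Tabulate TR − TC: y=0: -172; y=1: -91; y=2: -6; y=3: 85; y=4: 163; y=5: 231; y=6: 286; y=7: 312; y=8: 307.
Profit is maximized at y = 7. AVC there is 209/7 = $29.86 ≤ P, so producing beats shutting down (which would give -$172).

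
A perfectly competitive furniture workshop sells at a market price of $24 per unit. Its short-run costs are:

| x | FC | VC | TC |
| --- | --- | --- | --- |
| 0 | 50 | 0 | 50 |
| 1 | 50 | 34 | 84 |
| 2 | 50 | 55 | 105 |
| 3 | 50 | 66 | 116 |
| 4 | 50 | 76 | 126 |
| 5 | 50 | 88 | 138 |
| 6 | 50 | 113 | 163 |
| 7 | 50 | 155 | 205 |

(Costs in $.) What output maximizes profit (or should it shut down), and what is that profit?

x = 5; profit = -$18

Compute π = P·x − TC at each output: x=0: -50; x=1: -60; x=2: -57; x=3: -44; x=4: -30; x=5: -18; x=6: -19; x=7: -37.
Profit is maximized at x = 5. AVC there is 88/5 = $17.60 ≤ P, so producing beats shutting down (which would give -$50).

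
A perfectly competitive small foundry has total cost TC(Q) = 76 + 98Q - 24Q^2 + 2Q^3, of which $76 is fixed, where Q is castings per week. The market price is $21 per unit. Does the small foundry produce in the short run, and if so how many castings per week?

Strip out fixed cost: VC = 98Q - 24Q^2 + 2Q^3. Then AVC = 98 - 24Q + 2Q^2 and MC = 98 - 48Q + 6Q^2.
AVC is minimized where dAVC/dQ = -24 + 4Q = 0, at Q = 6; min AVC = 98 - 24·6 + 2·6^2 = $26.
Since P = $21 < min AVC = $26, price fails to cover variable cost at any output.
Best response: produce nothing and absorb the $76 fixed cost.

Shut down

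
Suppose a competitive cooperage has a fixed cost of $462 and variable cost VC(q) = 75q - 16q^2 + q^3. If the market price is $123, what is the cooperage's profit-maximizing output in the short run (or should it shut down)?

Produce at q = 12

Strip out fixed cost: VC = 75q - 16q^2 + q^3. Then AVC = 75 - 16q + q^2 and MC = 75 - 32q + 3q^2.
AVC is minimized where dAVC/dq = -16 + 2q = 0, at q = 8; min AVC = 75 - 16·8 + 8^2 = $11.
Since P = $123 ≥ min AVC = $11, price covers variable cost and the firm should produce.
Set P = MC: 123 = 75 - 32q + 3q^2 → -48 - 32q + 3q^2 = 0. The roots are q = -4/3 and q = 12; the profit-maximizing output is on the rising part of MC, so q* = 12.
Check: AVC at q = 12 is $27 ≤ P, so revenue covers variable cost.
Profit = P·q − TC = 123·12 − 786 = $690.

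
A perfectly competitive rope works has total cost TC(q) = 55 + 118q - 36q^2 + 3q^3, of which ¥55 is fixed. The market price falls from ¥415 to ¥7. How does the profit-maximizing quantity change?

Output falls from 11 to 0 (the firm shuts down)

MC = 118 - 72q + 9q^2; the shutdown threshold is min AVC = ¥10 (at q = 6).
At P = ¥415 ≥ min AVC, set P = MC on the rising branch: q = 11.
At P = ¥7 < min AVC = ¥10, price no longer covers variable cost at any output, so the firm shuts down: q = 0.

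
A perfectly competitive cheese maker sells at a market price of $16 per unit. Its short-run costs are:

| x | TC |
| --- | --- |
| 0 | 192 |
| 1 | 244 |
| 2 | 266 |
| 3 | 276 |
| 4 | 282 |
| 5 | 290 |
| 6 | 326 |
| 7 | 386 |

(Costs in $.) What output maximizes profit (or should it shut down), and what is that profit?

x = 0 (shut down); profit = -$192

Tabulate TR − TC: x=0: -192; x=1: -228; x=2: -234; x=3: -228; x=4: -218; x=5: -210; x=6: -230; x=7: -274.
Profit is highest at x = 0. Equivalently, the lowest AVC in the table is 98/5 ≈ $19.60 at x = 5, and P = $16 falls below it — price never covers variable cost, so the firm shuts down and loses only its fixed cost.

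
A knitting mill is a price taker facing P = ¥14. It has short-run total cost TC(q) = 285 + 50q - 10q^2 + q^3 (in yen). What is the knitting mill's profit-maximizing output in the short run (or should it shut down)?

Strip out fixed cost: VC = 50q - 10q^2 + q^3. Then AVC = 50 - 10q + q^2 and MC = 50 - 20q + 3q^2.
AVC hits its minimum where MC = AVC, at q = 5, giving min AVC = 50 - 10·5 + 5^2 = ¥25.
Since P = ¥14 < min AVC = ¥25, price fails to cover variable cost at any output.
The firm minimizes its loss by shutting down and losing only its fixed cost of ¥285.

Shut down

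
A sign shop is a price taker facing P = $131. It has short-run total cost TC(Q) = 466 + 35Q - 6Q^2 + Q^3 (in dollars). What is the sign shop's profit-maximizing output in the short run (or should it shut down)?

Produce at Q = 8

From TC, MC = TC'(Q) = 35 - 12Q + 3Q^2 and AVC = VC/Q = 35 - 6Q + Q^2.
The AVC parabola has its vertex at Q = 6/2 = 3, where AVC = 35 - 6·3 + 3^2 = $26.
Because $131 ≥ $26, revenue can cover variable cost; the firm operates.
P = MC gives -96 - 12Q + 3Q^2 = 0, with roots -4 and 8. Take the larger (rising MC): Q* = 8.
Check: AVC at Q = 8 is $51 ≤ P, so revenue covers variable cost.
Profit = P·Q − TC = 131·8 − 874 = $174.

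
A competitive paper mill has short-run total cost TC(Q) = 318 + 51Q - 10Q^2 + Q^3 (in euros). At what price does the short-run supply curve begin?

€26 per unit

The firm shuts down when price falls below the minimum of average variable cost. AVC = VC/Q = 51 - 10Q + Q^2.
At the minimum of AVC, MC = AVC. MC = 51 - 20Q + 3Q^2; setting MC = AVC gives 2Q^2 - 10Q = 0, so Q = 5. min AVC = 26.
So the shutdown price is €26.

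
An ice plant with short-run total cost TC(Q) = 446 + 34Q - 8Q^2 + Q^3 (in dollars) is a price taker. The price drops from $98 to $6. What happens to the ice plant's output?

Output falls from 8 to 0 (the firm shuts down)

AVC = 34 - 8Q + Q^2, minimized at Q = 4 where min AVC = $18. MC = 34 - 16Q + 3Q^2.
With P = $98 above the shutdown price, P = MC gives Q = 8.
At P = $6 < min AVC = $18, price no longer covers variable cost at any output, so the firm shuts down: Q = 0.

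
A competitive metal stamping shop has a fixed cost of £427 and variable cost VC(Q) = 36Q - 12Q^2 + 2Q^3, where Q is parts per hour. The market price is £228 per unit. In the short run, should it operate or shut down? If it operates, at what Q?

Produce at Q = 8

Strip out fixed cost: VC = 36Q - 12Q^2 + 2Q^3. Then AVC = 36 - 12Q + 2Q^2 and MC = 36 - 24Q + 6Q^2.
AVC hits its minimum where MC = AVC, at Q = 3, giving min AVC = 36 - 12·3 + 2·3^2 = £18.
Because £228 ≥ £18, revenue can cover variable cost; the firm operates.
P = MC gives -192 - 24Q + 6Q^2 = 0, with roots -4 and 8. Take the larger (rising MC): Q* = 8.
Check: AVC at Q = 8 is £68 ≤ P, so revenue covers variable cost.
Profit = P·Q − TC = 228·8 − 971 = £853.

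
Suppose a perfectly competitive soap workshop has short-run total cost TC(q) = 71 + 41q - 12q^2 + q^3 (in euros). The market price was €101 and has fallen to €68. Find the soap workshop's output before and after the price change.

Output falls from 10 to 9

AVC = 41 - 12q + q^2, minimized at q = 6 where min AVC = €5. MC = 41 - 24q + 3q^2.
At P = €101 ≥ min AVC, set P = MC on the rising branch: q = 10.
At P = €68 ≥ min AVC, set P = MC: q = 9. The firm stays open but cuts output.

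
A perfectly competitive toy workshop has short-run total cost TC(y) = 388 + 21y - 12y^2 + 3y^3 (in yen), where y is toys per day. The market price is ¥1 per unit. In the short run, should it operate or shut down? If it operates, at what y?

Shut down

Strip out fixed cost: VC = 21y - 12y^2 + 3y^3. Then AVC = 21 - 12y + 3y^2 and MC = 21 - 24y + 9y^2.
AVC hits its minimum where MC = AVC, at y = 2, giving min AVC = 21 - 12·2 + 3·2^2 = ¥9.
P = ¥1 lies below min AVC = ¥9; no output level covers variable cost.
The firm minimizes its loss by shutting down and losing only its fixed cost of ¥388.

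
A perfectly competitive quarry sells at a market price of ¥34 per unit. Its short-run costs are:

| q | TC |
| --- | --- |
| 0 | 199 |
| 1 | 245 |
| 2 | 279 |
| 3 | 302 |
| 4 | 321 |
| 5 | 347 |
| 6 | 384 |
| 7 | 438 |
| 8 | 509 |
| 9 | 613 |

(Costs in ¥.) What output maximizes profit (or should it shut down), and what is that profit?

Compute π = P·q − TC at each output: q=0: -199; q=1: -211; q=2: -211; q=3: -200; q=4: -185; q=5: -177; q=6: -180; q=7: -200; q=8: -237; q=9: -307.
Profit is maximized at q = 5. AVC there is 148/5 = ¥29.60 ≤ P, so producing beats shutting down (which would give -¥199).

q = 5; profit = -¥177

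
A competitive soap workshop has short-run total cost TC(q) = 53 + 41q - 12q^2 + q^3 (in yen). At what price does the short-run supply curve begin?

The shutdown price is the minimum of AVC. VC = 41q - 12q^2 + q^3, so AVC = 41 - 12q + q^2.
At the minimum of AVC, MC = AVC. MC = 41 - 24q + 3q^2; setting MC = AVC gives 2q^2 - 12q = 0, so q = 6. min AVC = 5.
The firm shuts down for any P below ¥5.

¥5 per unit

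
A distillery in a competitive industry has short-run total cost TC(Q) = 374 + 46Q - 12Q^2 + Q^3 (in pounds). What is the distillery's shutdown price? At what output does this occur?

The firm shuts down when price falls below the minimum of average variable cost. AVC = VC/Q = 46 - 12Q + Q^2.
dAVC/dQ = -12 + 2Q = 0 gives Q = 6. min AVC = 46 - 12·6 + 6^2 = 10.
The firm shuts down for any P below £10.

£10 per unit, at Q = 6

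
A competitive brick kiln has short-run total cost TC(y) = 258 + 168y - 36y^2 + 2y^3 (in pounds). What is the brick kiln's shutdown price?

Short-run supply begins at min AVC. From VC = 168y - 36y^2 + 2y^3, AVC = 168 - 36y + 2y^2.
At the minimum of AVC, MC = AVC. MC = 168 - 72y + 6y^2; setting MC = AVC gives 4y^2 - 36y = 0, so y = 9. min AVC = 6.
For P < £6 the firm produces nothing.

£6 per unit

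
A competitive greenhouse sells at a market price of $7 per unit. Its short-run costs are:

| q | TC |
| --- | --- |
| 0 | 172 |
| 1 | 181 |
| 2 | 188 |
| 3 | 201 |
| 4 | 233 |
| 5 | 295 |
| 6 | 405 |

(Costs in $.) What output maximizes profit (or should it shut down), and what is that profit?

q = 0 (shut down); profit = -$172

Tabulate TR − TC: q=0: -172; q=1: -174; q=2: -174; q=3: -180; q=4: -205; q=5: -260; q=6: -363.
Profit is highest at q = 0. Equivalently, the lowest AVC in the table is 16/2 ≈ $8 at q = 2, and P = $7 falls below it — price never covers variable cost, so the firm shuts down and loses only its fixed cost.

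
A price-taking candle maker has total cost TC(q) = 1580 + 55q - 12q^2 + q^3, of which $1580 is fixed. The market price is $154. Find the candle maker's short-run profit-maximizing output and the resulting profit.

AVC = 55 - 12q + q^2; min AVC = $19 at q = 6. Since P = $154 ≥ min AVC, the firm produces.
With MC = 55 - 24q + 3q^2, P = MC on the upward-sloping part at q* = 11.
TR = 154·11 = 1694. TC = 1580 + 484 = 2064. Profit = 1694 − 2064 = -$370.
That loss of $370 beats the $1580 the firm would lose by shutting down; producing recovers $1210 of fixed cost.

Profit = -$370 at q = 11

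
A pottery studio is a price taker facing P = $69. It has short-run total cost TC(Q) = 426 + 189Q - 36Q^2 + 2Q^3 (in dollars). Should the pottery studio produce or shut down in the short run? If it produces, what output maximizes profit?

Variable cost is VC = 189Q - 36Q^2 + 2Q^3, so AVC = VC/Q = 189 - 36Q + 2Q^2 and MC = dTC/dQ = 189 - 72Q + 6Q^2.
AVC is minimized where dAVC/dQ = -36 + 4Q = 0, at Q = 9; min AVC = 189 - 36·9 + 2·9^2 = $27.
P = $69 exceeds min AVC = $27, so the firm stays open.
Solving P = MC: 120 - 72Q + 6Q^2 = 0 ⇒ Q = 2 or 10. On the upward-sloping branch, Q* = 10.
Check: AVC at Q = 10 is $29 ≤ P, so revenue covers variable cost.
Profit = P·Q − TC = 69·10 − 716 = -$26, a loss, but smaller than the $426 fixed cost the firm would lose by shutting down.

Produce at Q = 10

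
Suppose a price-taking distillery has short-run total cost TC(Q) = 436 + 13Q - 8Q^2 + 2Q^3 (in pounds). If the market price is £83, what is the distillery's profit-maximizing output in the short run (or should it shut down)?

Produce at Q = 5

From TC, MC = TC'(Q) = 13 - 16Q + 6Q^2 and AVC = VC/Q = 13 - 8Q + 2Q^2.
AVC is minimized where dAVC/dQ = -8 + 4Q = 0, at Q = 2; min AVC = 13 - 8·2 + 2·2^2 = £5.
Because £83 ≥ £5, revenue can cover variable cost; the firm operates.
Solving P = MC: -70 - 16Q + 6Q^2 = 0 ⇒ Q = -7/3 or 5. On the upward-sloping branch, Q* = 5.
Check: AVC at Q = 5 is £23 ≤ P, so revenue covers variable cost.
Profit = P·Q − TC = 83·5 − 551 = -£136, a loss, but smaller than the £436 fixed cost the firm would lose by shutting down.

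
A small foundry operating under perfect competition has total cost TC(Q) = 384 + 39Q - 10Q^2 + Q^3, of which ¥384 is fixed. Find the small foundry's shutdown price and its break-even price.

AVC = 39 - 10Q + Q^2; minimized at Q = 5, giving min AVC = ¥14. That is the shutdown price.
ATC = 384/Q + 39 - 10Q + Q^2. Setting dATC/dQ = −384/Q^2 − 10 + 2Q = 0 gives Q = 8 (since 2·8^3 − 10·8^2 = 384).
min ATC = 384/8 + 39 − 10·8 + 8^2 = ¥71. That is the break-even price.
For ¥14 ≤ P < ¥71 the firm produces at a loss; below ¥14 it shuts down.

Shutdown price = ¥14; break-even price = ¥71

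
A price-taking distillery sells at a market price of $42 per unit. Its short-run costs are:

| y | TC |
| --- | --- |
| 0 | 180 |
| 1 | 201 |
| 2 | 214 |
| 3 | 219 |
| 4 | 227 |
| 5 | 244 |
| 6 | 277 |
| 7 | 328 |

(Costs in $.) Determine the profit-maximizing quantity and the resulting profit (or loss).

Tabulate TR − TC: y=0: -180; y=1: -159; y=2: -130; y=3: -93; y=4: -59; y=5: -34; y=6: -25; y=7: -34.
Profit is maximized at y = 6. AVC there is 97/6 = $16.17 ≤ P, so producing beats shutting down (which would give -$180).

y = 6; profit = -$25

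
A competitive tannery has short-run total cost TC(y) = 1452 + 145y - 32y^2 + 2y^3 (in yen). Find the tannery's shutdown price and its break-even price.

Shutdown price = min AVC. AVC = 145 - 32y + 2y^2, with vertex at y = 8 and minimum ¥17.
ATC = 1452/y + 145 - 32y + 2y^2. Setting dATC/dy = −1452/y^2 − 32 + 4y = 0 gives y = 11 (since 4·11^3 − 32·11^2 = 1452).
min ATC = 1452/11 + 145 − 32·11 + 2·11^2 = ¥167. That is the break-even price.
For ¥17 ≤ P < ¥167 the firm produces at a loss; below ¥17 it shuts down.

Shutdown price = ¥17; break-even price = ¥167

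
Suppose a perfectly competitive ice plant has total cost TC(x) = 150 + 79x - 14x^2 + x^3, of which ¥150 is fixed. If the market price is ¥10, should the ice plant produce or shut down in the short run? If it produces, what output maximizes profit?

Shut down

Strip out fixed cost: VC = 79x - 14x^2 + x^3. Then AVC = 79 - 14x + x^2 and MC = 79 - 28x + 3x^2.
The AVC parabola has its vertex at x = 14/2 = 7, where AVC = 79 - 14·7 + 7^2 = ¥30.
P = ¥10 lies below min AVC = ¥30; no output level covers variable cost.
The firm minimizes its loss by shutting down and losing only its fixed cost of ¥150.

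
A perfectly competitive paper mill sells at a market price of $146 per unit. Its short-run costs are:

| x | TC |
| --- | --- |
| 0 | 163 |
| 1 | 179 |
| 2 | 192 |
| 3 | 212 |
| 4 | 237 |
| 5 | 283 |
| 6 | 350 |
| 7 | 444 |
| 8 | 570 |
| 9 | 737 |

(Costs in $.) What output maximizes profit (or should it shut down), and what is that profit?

x = 8; profit = $598

Tabulate TR − TC: x=0: -163; x=1: -33; x=2: 100; x=3: 226; x=4: 347; x=5: 447; x=6: 526; x=7: 578; x=8: 598; x=9: 577.
Profit is maximized at x = 8. AVC there is 407/8 = $50.88 ≤ P, so producing beats shutting down (which would give -$163).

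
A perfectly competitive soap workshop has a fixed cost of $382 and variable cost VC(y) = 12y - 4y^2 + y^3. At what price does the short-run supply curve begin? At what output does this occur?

The shutdown price is the minimum of AVC. VC = 12y - 4y^2 + y^3, so AVC = 12 - 4y + y^2.
At the minimum of AVC, MC = AVC. MC = 12 - 8y + 3y^2; setting MC = AVC gives 2y^2 - 4y = 0, so y = 2. min AVC = 8.
For P < $8 the firm produces nothing.

$8 per unit, at y = 2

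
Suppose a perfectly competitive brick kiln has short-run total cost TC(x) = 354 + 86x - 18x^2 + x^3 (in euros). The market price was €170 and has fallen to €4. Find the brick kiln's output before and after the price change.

AVC = 86 - 18x + x^2, minimized at x = 9 where min AVC = €5. MC = 86 - 36x + 3x^2.
With P = €170 above the shutdown price, P = MC gives x = 14.
At P = €4 < min AVC = €5, price no longer covers variable cost at any output, so the firm shuts down: x = 0.

Output falls from 14 to 0 (the firm shuts down)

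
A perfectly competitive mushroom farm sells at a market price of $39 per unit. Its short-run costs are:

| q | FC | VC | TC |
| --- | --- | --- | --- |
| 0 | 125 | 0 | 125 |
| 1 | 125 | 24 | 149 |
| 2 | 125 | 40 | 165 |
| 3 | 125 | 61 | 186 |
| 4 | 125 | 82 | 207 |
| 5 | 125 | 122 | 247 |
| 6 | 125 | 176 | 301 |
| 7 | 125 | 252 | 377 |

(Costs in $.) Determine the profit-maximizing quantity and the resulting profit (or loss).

Profit at each row (π = 39q − TC): q=0: -125; q=1: -110; q=2: -87; q=3: -69; q=4: -51; q=5: -52; q=6: -67; q=7: -104.
Profit is maximized at q = 4. AVC there is 82/4 = $20.50 ≤ P, so producing beats shutting down (which would give -$125).

q = 4; profit = -$51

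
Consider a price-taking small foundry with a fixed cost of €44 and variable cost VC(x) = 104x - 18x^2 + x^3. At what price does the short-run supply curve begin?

The shutdown price is the minimum of AVC. VC = 104x - 18x^2 + x^3, so AVC = 104 - 18x + x^2.
dAVC/dx = -18 + 2x = 0 gives x = 9. min AVC = 104 - 18·9 + 9^2 = 23.
The firm shuts down for any P below €23.

€23 per unit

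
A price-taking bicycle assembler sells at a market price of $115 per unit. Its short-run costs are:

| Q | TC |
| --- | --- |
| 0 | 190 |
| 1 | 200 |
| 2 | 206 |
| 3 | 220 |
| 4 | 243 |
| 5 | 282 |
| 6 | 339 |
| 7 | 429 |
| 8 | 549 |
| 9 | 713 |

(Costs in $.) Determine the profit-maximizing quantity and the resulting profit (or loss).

Tabulate TR − TC: Q=0: -190; Q=1: -85; Q=2: 24; Q=3: 125; Q=4: 217; Q=5: 293; Q=6: 351; Q=7: 376; Q=8: 371; Q=9: 322.
Profit is maximized at Q = 7. AVC there is 239/7 = $34.14 ≤ P, so producing beats shutting down (which would give -$190).

Q = 7; profit = $376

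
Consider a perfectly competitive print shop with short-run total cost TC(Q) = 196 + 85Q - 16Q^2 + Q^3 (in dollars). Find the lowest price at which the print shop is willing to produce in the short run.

Short-run supply begins at min AVC. From VC = 85Q - 16Q^2 + Q^3, AVC = 85 - 16Q + Q^2.
dAVC/dQ = -16 + 2Q = 0 gives Q = 8. min AVC = 85 - 16·8 + 8^2 = 21.
So the shutdown price is $21.

$21 per unit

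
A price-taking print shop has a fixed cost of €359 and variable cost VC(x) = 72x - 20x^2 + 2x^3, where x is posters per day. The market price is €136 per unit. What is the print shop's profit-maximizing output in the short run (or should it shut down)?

Produce at x = 8

Variable cost is VC = 72x - 20x^2 + 2x^3, so AVC = VC/x = 72 - 20x + 2x^2 and MC = dTC/dx = 72 - 40x + 6x^2.
The AVC parabola has its vertex at x = 20/4 = 5, where AVC = 72 - 20·5 + 2·5^2 = €22.
P = €136 exceeds min AVC = €22, so the firm stays open.
P = MC gives -64 - 40x + 6x^2 = 0, with roots -4/3 and 8. Take the larger (rising MC): x* = 8.
Check: AVC at x = 8 is €40 ≤ P, so revenue covers variable cost.
Profit = P·x − TC = 136·8 − 679 = €409.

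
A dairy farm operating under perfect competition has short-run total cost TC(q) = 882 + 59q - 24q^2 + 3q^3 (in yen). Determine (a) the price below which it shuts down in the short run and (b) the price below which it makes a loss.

Shutdown price = ¥11; break-even price = ¥164

Shutdown price = min AVC. AVC = 59 - 24q + 3q^2, with vertex at q = 4 and minimum ¥11.
ATC = 882/q + 59 - 24q + 3q^2. Setting dATC/dq = −882/q^2 − 24 + 6q = 0 gives q = 7 (since 6·7^3 − 24·7^2 = 882).
min ATC = 882/7 + 59 − 24·7 + 3·7^2 = ¥164. That is the break-even price.
For ¥11 ≤ P < ¥164 the firm produces at a loss; below ¥11 it shuts down.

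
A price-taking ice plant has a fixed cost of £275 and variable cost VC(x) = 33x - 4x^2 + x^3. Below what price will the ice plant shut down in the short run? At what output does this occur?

£29 per unit, at x = 2

The shutdown price is the minimum of AVC. VC = 33x - 4x^2 + x^3, so AVC = 33 - 4x + x^2.
dAVC/dx = -4 + 2x = 0 gives x = 2. min AVC = 33 - 4·2 + 2^2 = 29.
For P < £29 the firm produces nothing.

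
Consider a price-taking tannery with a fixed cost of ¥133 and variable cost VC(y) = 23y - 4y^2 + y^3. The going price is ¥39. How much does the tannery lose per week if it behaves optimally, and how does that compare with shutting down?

Profit = -¥69 at y = 4

AVC = 23 - 4y + y^2 has its minimum ¥19 at y = 2; price ¥39 clears that bar, so the firm operates.
With MC = 23 - 8y + 3y^2, P = MC on the upward-sloping part at y* = 4.
TR = 39·4 = 156. TC = 133 + 92 = 225. Profit = 156 − 225 = -¥69.
That loss of ¥69 beats the ¥133 the firm would lose by shutting down; producing recovers ¥64 of fixed cost.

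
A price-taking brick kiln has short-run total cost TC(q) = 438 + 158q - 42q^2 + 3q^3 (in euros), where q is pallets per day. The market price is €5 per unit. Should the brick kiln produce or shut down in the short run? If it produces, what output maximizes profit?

Strip out fixed cost: VC = 158q - 42q^2 + 3q^3. Then AVC = 158 - 42q + 3q^2 and MC = 158 - 84q + 9q^2.
AVC hits its minimum where MC = AVC, at q = 7, giving min AVC = 158 - 42·7 + 3·7^2 = €11.
P = €5 lies below min AVC = €11; no output level covers variable cost.
Shutting down limits the loss to fixed cost, €438.

Shut down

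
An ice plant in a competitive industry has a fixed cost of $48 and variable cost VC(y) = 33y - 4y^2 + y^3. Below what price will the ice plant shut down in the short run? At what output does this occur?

Short-run supply begins at min AVC. From VC = 33y - 4y^2 + y^3, AVC = 33 - 4y + y^2.
dAVC/dy = -4 + 2y = 0 gives y = 2. min AVC = 33 - 4·2 + 2^2 = 29.
For P < $29 the firm produces nothing.

$29 per unit, at y = 2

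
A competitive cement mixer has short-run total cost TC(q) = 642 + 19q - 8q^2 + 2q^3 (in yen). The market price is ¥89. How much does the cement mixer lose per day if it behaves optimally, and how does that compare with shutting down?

Profit = -¥342 at q = 5

AVC = 19 - 8q + 2q^2 has its minimum ¥11 at q = 2; price ¥89 clears that bar, so the firm operates.
MC = 19 - 16q + 6q^2. Setting P = MC and taking the root on the rising branch gives q* = 5.
TR = 89·5 = 445. TC = 642 + 145 = 787. Profit = 445 − 787 = -¥342.
That loss of ¥342 beats the ¥642 the firm would lose by shutting down; producing recovers ¥300 of fixed cost.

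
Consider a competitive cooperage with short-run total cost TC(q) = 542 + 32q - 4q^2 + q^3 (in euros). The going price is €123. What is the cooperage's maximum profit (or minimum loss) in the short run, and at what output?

Profit = -€52 at q = 7

AVC = 32 - 4q + q^2 has its minimum €28 at q = 2; price €123 clears that bar, so the firm operates.
With MC = 32 - 8q + 3q^2, P = MC on the upward-sloping part at q* = 7.
TR = 123·7 = 861. TC = 542 + 371 = 913. Profit = 861 − 913 = -€52.
Shutting down would mean losing the fixed cost of €542, so operating at a loss of €52 is better by €490.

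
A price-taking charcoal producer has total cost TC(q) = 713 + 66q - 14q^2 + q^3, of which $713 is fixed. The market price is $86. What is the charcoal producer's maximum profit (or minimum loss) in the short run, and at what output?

AVC = 66 - 14q + q^2 has its minimum $17 at q = 7; price $86 clears that bar, so the firm operates.
With MC = 66 - 28q + 3q^2, P = MC on the upward-sloping part at q* = 10.
TR = 86·10 = 860. TC = 713 + 260 = 973. Profit = 860 − 973 = -$113.
Shutting down would mean losing the fixed cost of $713, so operating at a loss of $113 is better by $600.

Profit = -$113 at q = 10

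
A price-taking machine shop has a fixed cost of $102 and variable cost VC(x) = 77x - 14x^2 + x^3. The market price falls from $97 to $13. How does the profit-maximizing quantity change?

AVC = 77 - 14x + x^2, minimized at x = 7 where min AVC = $28. MC = 77 - 28x + 3x^2.
At P = $97 ≥ min AVC, set P = MC on the rising branch: x = 10.
At P = $13 < min AVC = $28, price no longer covers variable cost at any output, so the firm shuts down: x = 0.

Output falls from 10 to 0 (the firm shuts down)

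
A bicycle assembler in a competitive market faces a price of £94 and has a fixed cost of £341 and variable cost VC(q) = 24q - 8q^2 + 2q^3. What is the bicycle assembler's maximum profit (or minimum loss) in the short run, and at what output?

Profit = -£41 at q = 5

AVC = 24 - 8q + 2q^2 has its minimum £16 at q = 2; price £94 clears that bar, so the firm operates.
With MC = 24 - 16q + 6q^2, P = MC on the upward-sloping part at q* = 5.
TR = 94·5 = 470. TC = 341 + 170 = 511. Profit = 470 − 511 = -£41.
That loss of £41 beats the £341 the firm would lose by shutting down; producing recovers £300 of fixed cost.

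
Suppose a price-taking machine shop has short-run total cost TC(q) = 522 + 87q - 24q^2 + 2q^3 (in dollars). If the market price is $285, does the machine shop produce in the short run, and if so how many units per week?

Produce at q = 11

From TC, MC = TC'(q) = 87 - 48q + 6q^2 and AVC = VC/q = 87 - 24q + 2q^2.
AVC hits its minimum where MC = AVC, at q = 6, giving min AVC = 87 - 24·6 + 2·6^2 = $15.
P = $285 exceeds min AVC = $15, so the firm stays open.
P = MC gives -198 - 48q + 6q^2 = 0, with roots -3 and 11. Take the larger (rising MC): q* = 11.
Check: AVC at q = 11 is $65 ≤ P, so revenue covers variable cost.
Profit = P·q − TC = 285·11 − 1237 = $1898.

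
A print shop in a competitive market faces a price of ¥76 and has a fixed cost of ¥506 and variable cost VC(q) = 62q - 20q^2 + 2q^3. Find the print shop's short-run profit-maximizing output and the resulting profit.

AVC = 62 - 20q + 2q^2; min AVC = ¥12 at q = 5. Since P = ¥76 ≥ min AVC, the firm produces.
With MC = 62 - 40q + 6q^2, P = MC on the upward-sloping part at q* = 7.
TR = 76·7 = 532. TC = 506 + 140 = 646. Profit = 532 − 646 = -¥114.
By producing, the firm covers all variable cost plus ¥392 of fixed cost; shutting down would lose the full ¥506.

Profit = -¥114 at q = 7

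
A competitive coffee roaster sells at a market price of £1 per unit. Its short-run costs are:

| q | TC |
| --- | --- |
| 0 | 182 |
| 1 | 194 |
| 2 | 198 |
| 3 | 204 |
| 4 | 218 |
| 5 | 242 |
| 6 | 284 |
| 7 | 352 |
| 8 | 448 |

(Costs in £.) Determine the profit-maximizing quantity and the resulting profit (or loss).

q = 0 (shut down); profit = -£182

Profit at each row (π = 1q − TC): q=0: -182; q=1: -193; q=2: -196; q=3: -201; q=4: -214; q=5: -237; q=6: -278; q=7: -345; q=8: -440.
Profit is highest at q = 0. Equivalently, the lowest AVC in the table is 22/3 ≈ £7.33 at q = 3, and P = £1 falls below it — price never covers variable cost, so the firm shuts down and loses only its fixed cost.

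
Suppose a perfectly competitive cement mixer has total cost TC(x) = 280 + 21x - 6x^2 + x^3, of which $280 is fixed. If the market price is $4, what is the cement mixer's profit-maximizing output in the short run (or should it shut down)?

Shut down

Strip out fixed cost: VC = 21x - 6x^2 + x^3. Then AVC = 21 - 6x + x^2 and MC = 21 - 12x + 3x^2.
AVC is minimized where dAVC/dx = -6 + 2x = 0, at x = 3; min AVC = 21 - 6·3 + 3^2 = $12.
With P < min AVC ($4 < $12), every unit sold adds to the loss.
Shutting down limits the loss to fixed cost, $280.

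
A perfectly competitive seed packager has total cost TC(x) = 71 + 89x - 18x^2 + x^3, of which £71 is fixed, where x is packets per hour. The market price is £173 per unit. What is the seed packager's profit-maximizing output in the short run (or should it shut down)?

From TC, MC = TC'(x) = 89 - 36x + 3x^2 and AVC = VC/x = 89 - 18x + x^2.
AVC hits its minimum where MC = AVC, at x = 9, giving min AVC = 89 - 18·9 + 9^2 = £8.
Since P = £173 ≥ min AVC = £8, price covers variable cost and the firm should produce.
Solving P = MC: -84 - 36x + 3x^2 = 0 ⇒ x = -2 or 14. On the upward-sloping branch, x* = 14.
Check: AVC at x = 14 is £33 ≤ P, so revenue covers variable cost.
Profit = P·x − TC = 173·14 − 533 = £1889.

Produce at x = 14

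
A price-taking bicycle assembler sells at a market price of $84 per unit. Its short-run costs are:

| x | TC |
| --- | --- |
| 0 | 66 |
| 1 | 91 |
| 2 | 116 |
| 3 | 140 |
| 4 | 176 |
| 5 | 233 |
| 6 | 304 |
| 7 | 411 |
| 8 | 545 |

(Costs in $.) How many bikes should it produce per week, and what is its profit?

Profit at each row (π = 84x − TC): x=0: -66; x=1: -7; x=2: 52; x=3: 112; x=4: 160; x=5: 187; x=6: 200; x=7: 177; x=8: 127.
Profit is maximized at x = 6. AVC there is 238/6 = $39.67 ≤ P, so producing beats shutting down (which would give -$66).

x = 6; profit = $200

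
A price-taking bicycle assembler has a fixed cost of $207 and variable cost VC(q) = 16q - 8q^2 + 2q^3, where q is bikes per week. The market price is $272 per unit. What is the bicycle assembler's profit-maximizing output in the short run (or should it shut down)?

Variable cost is VC = 16q - 8q^2 + 2q^3, so AVC = VC/q = 16 - 8q + 2q^2 and MC = dTC/dq = 16 - 16q + 6q^2.
AVC is minimized where dAVC/dq = -8 + 4q = 0, at q = 2; min AVC = 16 - 8·2 + 2·2^2 = $8.
Because $272 ≥ $8, revenue can cover variable cost; the firm operates.
Solving P = MC: -256 - 16q + 6q^2 = 0 ⇒ q = -16/3 or 8. On the upward-sloping branch, q* = 8.
Check: AVC at q = 8 is $80 ≤ P, so revenue covers variable cost.
Profit = P·q − TC = 272·8 − 847 = $1329.

Produce at q = 8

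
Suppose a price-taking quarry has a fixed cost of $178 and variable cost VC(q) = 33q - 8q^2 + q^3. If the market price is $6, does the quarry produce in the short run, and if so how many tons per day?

From TC, MC = TC'(q) = 33 - 16q + 3q^2 and AVC = VC/q = 33 - 8q + q^2.
AVC hits its minimum where MC = AVC, at q = 4, giving min AVC = 33 - 8·4 + 4^2 = $17.
With P < min AVC ($6 < $17), every unit sold adds to the loss.
The firm minimizes its loss by shutting down and losing only its fixed cost of $178.

Shut down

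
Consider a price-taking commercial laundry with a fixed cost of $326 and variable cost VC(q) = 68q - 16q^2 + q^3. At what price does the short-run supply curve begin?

The shutdown price is the minimum of AVC. VC = 68q - 16q^2 + q^3, so AVC = 68 - 16q + q^2.
At the minimum of AVC, MC = AVC. MC = 68 - 32q + 3q^2; setting MC = AVC gives 2q^2 - 16q = 0, so q = 8. min AVC = 4.
So the shutdown price is $4.

$4 per unit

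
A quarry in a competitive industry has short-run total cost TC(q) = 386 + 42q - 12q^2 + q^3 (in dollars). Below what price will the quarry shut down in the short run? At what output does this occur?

$6 per unit, at q = 6

The firm shuts down when price falls below the minimum of average variable cost. AVC = VC/q = 42 - 12q + q^2.
At the minimum of AVC, MC = AVC. MC = 42 - 24q + 3q^2; setting MC = AVC gives 2q^2 - 12q = 0, so q = 6. min AVC = 6.
For P < $6 the firm produces nothing.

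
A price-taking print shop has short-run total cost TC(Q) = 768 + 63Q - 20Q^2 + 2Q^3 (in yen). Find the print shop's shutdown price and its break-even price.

AVC = 63 - 20Q + 2Q^2; minimized at Q = 5, giving min AVC = ¥13. That is the shutdown price.
ATC = 768/Q + 63 - 20Q + 2Q^2. Setting dATC/dQ = −768/Q^2 − 20 + 4Q = 0 gives Q = 8 (since 4·8^3 − 20·8^2 = 768).
min ATC = 768/8 + 63 − 20·8 + 2·8^2 = ¥127. That is the break-even price.
For ¥13 ≤ P < ¥127 the firm produces at a loss; below ¥13 it shuts down.

Shutdown price = ¥13; break-even price = ¥127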